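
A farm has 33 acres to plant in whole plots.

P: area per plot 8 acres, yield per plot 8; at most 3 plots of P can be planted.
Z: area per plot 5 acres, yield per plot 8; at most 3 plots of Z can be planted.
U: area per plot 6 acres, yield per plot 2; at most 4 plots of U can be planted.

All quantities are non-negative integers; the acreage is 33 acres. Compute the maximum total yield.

This is a bounded integer knapsack.
Take 2×P and 3×Z: area 31 ≤ 33, yield 2·8 + 3·8 = 40.
Z has the best ratio (8/5) and is taken to its limit of 3; remaining capacity is filled optimally with the others.

40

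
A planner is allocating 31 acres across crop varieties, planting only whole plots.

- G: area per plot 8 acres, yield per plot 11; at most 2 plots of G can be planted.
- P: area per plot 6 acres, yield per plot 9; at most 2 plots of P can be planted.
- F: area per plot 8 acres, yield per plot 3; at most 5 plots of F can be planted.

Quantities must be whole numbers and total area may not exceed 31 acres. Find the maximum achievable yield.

P has the best ratio (9/6); taking only P gives at most 2×9 = 18 (stopped by the supply cap of 2).
Mixing does better — 2×G and 2×P: area 28 ≤ 31, yield 2·11 + 2·9 = 40.

40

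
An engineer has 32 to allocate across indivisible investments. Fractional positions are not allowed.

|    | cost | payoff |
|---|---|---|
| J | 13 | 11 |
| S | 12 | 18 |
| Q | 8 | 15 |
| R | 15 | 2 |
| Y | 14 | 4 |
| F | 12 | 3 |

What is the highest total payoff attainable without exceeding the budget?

36

This is a 0-1 knapsack instance.
S + Q: cost 12 + 8 = 20 ≤ 32, payoff 18 + 15 = 33.
S + Q + F: cost 12 + 8 + 12 = 32 ≤ 32, payoff 18 + 15 + 3 = 36.
Best is S, Q, and F with total payoff 36.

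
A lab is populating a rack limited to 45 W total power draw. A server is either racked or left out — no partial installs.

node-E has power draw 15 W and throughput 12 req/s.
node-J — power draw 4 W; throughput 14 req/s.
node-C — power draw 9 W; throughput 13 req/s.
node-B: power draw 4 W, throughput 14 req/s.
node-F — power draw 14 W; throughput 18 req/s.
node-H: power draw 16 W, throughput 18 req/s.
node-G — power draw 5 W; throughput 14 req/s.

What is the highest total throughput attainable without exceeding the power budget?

node-J + node-C + node-B + node-F + node-G: power draw 4 + 9 + 4 + 14 + 5 = 36 ≤ 45, throughput 14 + 13 + 14 + 18 + 14 = 73.
node-J + node-B + node-F + node-H + node-G: power draw 4 + 4 + 14 + 16 + 5 = 43 ≤ 45, throughput 14 + 14 + 18 + 18 + 14 = 78.
Best is node-J, node-B, node-F, node-H, and node-G with total throughput 78.

78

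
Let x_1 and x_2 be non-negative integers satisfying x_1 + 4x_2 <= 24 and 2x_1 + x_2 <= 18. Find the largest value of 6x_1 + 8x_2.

74

(x_1,x_2)=(7,4): 1·7+4·4=23≤24, 2·7+1·4=18≤18, objective 74.
(x_1,x_2)=(6,4): 1·6+4·4=22≤24, 2·6+1·4=16≤18, objective 68.
(x_1,x_2)=(7,3): 1·7+4·3=19≤24, 2·7+1·3=17≤18, objective 66.
The best lattice point is (7,4), giving 74.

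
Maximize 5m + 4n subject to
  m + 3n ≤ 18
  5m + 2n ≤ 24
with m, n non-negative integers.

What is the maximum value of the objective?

31

The continuous relaxation peaks at (2.77, 5.08) with value 34.15; rounding to a feasible lattice point costs some objective.
(m,n)=(3,4): 1·3+3·4=15≤18, 5·3+2·4=23≤24, objective 31.
(m,n)=(2,5): 1·2+3·5=17≤18, 5·2+2·5=20≤24, objective 30.
Maximum is 31 at (m,n)=(3,4).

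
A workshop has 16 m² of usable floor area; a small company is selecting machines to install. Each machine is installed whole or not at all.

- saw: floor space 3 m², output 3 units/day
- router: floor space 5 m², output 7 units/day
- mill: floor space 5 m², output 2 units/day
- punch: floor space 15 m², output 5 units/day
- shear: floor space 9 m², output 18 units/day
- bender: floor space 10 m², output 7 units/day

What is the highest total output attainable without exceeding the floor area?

This is an integer program with binary decision variables.
Take router and shear: floor space 5 + 9 = 14 ≤ 16, output 7 + 18 = 25.
No other feasible combination does better.

25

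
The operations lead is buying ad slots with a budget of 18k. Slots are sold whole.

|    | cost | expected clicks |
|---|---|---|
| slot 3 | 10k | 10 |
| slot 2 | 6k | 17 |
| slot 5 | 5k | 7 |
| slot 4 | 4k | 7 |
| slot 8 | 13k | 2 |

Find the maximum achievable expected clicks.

31

Take slot 2, slot 5, and slot 4: cost 6 + 5 + 4 = 15 ≤ 18, expected clicks 17 + 7 + 7 = 31.
No other feasible combination does better.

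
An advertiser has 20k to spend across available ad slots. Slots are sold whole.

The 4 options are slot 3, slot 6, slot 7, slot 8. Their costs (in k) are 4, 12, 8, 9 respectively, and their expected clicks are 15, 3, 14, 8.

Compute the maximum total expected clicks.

29

Allowing fractional choices, the relaxed optimum would be about 36.1, but ad slots are indivisible.
slot 3 + slot 8: cost 4 + 9 = 13 ≤ 20, expected clicks 15 + 8 = 23.
slot 3 + slot 7: cost 4 + 8 = 12 ≤ 20, expected clicks 15 + 14 = 29.
Best is slot 3 and slot 7 with total expected clicks 29.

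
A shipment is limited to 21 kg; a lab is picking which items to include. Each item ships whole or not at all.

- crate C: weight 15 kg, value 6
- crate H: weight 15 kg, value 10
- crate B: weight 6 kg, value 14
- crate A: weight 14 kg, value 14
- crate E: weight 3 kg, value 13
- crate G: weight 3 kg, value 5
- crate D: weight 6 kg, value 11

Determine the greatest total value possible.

Take crate B, crate E, crate G, and crate D: weight 6 + 3 + 3 + 6 = 18 ≤ 21, value 14 + 13 + 5 + 11 = 43.
No other feasible combination does better.

43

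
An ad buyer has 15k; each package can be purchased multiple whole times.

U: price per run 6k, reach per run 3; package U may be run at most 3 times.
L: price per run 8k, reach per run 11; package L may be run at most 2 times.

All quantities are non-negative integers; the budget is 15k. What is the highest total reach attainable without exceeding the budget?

L has the best ratio (11/8); taking only L gives at most 1×11 = 11 (stopped by the price limit).
Mixing does better — 1×U and 1×L: price 14 ≤ 15, reach 1·3 + 1·11 = 14.

14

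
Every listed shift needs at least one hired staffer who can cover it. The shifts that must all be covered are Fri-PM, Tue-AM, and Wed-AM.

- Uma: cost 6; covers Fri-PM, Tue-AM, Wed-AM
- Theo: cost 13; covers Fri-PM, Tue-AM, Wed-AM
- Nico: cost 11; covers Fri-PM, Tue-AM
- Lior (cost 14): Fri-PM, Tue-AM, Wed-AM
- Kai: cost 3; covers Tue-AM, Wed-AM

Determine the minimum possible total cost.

Uma alone covers Fri-PM, Tue-AM, Wed-AM — every shift.
Total cost: 6.

6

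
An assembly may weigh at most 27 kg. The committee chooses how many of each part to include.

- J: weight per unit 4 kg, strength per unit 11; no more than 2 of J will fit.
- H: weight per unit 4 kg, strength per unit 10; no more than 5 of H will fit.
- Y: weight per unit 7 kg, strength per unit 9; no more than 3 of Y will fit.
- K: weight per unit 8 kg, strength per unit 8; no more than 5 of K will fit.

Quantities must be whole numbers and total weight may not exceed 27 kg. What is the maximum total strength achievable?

1×J and 5×H: weight 24 ≤ 27, strength 1·11 + 5·10 = 61.
2×J and 4×H: weight 24 ≤ 27, strength 2·11 + 4·10 = 62.
Best is 62.

62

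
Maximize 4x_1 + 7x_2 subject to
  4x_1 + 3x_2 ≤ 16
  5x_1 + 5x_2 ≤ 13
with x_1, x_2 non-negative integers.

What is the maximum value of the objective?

Relaxing integrality, the LP optimum is 18.20 at (x_1,x_2) = (0, 2.6), which is not an integer point.
(x_1,x_2)=(0,2): 4·0+3·2=6≤16, 5·0+5·2=10≤13, objective 14.
(x_1,x_2)=(1,1): 4·1+3·1=7≤16, 5·1+5·1=10≤13, objective 11.
Maximum is 14 at (x_1,x_2)=(0,2).

14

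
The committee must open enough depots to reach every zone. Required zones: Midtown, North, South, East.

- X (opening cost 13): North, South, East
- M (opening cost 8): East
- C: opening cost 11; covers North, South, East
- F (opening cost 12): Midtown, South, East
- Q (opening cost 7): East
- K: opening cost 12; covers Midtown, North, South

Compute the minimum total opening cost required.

This is a weighted set-cover instance.
Choose Q and K: together they cover Midtown, North, South, East — every zone.
Total opening cost: 7 + 12 = 19.

19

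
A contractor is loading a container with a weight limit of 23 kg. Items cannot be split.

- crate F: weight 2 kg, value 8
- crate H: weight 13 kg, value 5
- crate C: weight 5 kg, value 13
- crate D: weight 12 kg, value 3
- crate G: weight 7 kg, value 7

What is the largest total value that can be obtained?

crate F + crate C + crate G: weight 2 + 5 + 7 = 14 ≤ 23, value 8 + 13 + 7 = 28.
crate F + crate H + crate C: weight 2 + 13 + 5 = 20 ≤ 23, value 8 + 5 + 13 = 26.
Best is crate F, crate C, and crate G with total value 28.

28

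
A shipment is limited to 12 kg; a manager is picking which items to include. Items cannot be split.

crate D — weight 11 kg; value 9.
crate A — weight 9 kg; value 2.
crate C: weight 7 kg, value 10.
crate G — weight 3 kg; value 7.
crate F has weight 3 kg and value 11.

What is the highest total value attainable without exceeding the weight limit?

21

Take crate C and crate F: weight 7 + 3 = 10 ≤ 12, value 10 + 11 = 21.
No other feasible combination does better.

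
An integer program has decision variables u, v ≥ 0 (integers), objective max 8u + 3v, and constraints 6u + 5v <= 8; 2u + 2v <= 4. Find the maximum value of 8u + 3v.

8

(u,v)=(1,0): 6·1+5·0=6≤8, 2·1+2·0=2≤4, objective 8.
(u,v)=(0,1): 6·0+5·1=5≤8, 2·0+2·1=2≤4, objective 3.
The best lattice point is (1,0), giving 8.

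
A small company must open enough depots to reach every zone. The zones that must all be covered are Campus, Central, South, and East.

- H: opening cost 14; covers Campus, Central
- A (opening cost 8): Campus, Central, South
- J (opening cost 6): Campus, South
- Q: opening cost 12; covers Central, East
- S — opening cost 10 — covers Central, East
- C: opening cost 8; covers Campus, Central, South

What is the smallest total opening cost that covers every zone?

The greedy cost-per-new-zone heuristic would pick A and S for 18, but a cheaper cover exists.
Choose J and S: together they cover Campus, Central, South, East — every zone.
Total opening cost: 6 + 10 = 16.
No cover costs less than 16.

16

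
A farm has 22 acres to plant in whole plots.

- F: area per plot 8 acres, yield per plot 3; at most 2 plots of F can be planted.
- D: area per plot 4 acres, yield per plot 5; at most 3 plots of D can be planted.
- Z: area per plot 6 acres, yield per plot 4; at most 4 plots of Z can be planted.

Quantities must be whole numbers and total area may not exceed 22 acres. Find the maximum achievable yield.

19

3×D and 1×Z: area 18 ≤ 22, yield 3·5 + 1·4 = 19.
2×D and 2×Z: area 20 ≤ 22, yield 2·5 + 2·4 = 18.
Best is 19.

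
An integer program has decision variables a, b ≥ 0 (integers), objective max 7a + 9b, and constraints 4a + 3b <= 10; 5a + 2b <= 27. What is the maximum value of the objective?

(a,b)=(0,3): 4·0+3·3=9≤10, 5·0+2·3=6≤27, objective 27.
(a,b)=(1,2): 4·1+3·2=10≤10, 5·1+2·2=9≤27, objective 25.
(a,b)=(0,2): 4·0+3·2=6≤10, 5·0+2·2=4≤27, objective 18.
Maximum is 27 at (a,b)=(0,3).

27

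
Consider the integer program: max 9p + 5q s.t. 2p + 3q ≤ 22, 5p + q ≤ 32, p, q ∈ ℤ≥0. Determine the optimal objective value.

65

Relaxing integrality, the LP optimum is 68.92 at (p,q) = (5.69, 3.54), which is not an integer point.
(p,q)=(5,4): 2·5+3·4=22≤22, 5·5+1·4=29≤32, objective 65.
(p,q)=(6,2): 2·6+3·2=18≤22, 5·6+1·2=32≤32, objective 64.
(p,q)=(5,3): 2·5+3·3=19≤22, 5·5+1·3=28≤32, objective 60.
(p,q)=(4,4): 2·4+3·4=20≤22, 5·4+1·4=24≤32, objective 56.
Maximum is 65 at (p,q)=(5,4).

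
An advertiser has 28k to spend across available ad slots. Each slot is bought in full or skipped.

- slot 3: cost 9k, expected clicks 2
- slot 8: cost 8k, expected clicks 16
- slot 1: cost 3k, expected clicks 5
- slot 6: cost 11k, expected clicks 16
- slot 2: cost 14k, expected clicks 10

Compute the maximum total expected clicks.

This is an integer program with binary decision variables.
Take slot 8, slot 1, and slot 6: cost 8 + 3 + 11 = 22 ≤ 28, expected clicks 16 + 5 + 16 = 37.
No other feasible combination does better.

37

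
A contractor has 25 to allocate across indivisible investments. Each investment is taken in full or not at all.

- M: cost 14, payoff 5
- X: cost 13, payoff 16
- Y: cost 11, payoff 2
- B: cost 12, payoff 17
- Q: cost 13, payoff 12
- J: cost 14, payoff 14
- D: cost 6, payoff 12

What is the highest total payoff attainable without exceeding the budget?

Allowing fractional choices, the relaxed optimum would be about 37.6, but investments are indivisible.
X + B: cost 13 + 12 = 25 ≤ 25, payoff 16 + 17 = 33.
B + D: cost 12 + 6 = 18 ≤ 25, payoff 17 + 12 = 29.
B + Q: cost 12 + 13 = 25 ≤ 25, payoff 17 + 12 = 29.
Best is X and B with total payoff 33.

33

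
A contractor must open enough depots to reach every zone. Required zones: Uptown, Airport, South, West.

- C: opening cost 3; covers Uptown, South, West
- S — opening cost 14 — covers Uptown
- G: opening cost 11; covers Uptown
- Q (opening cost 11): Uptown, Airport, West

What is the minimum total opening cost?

Choose C and Q: together they cover Uptown, Airport, South, West — every zone.
Total opening cost: 3 + 11 = 14.

14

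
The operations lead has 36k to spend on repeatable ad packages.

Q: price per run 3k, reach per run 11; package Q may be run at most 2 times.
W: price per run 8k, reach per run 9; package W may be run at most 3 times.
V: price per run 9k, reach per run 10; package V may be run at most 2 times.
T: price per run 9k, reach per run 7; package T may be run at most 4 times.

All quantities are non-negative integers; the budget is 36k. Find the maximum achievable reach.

This is a bounded integer knapsack.
2×Q, 2×W, and 1×V: price 31 ≤ 36, reach 2·11 + 2·9 + 1·10 = 50.
2×Q, 1×W, and 2×V: price 32 ≤ 36, reach 2·11 + 1·9 + 2·10 = 51.
Best is 51.

51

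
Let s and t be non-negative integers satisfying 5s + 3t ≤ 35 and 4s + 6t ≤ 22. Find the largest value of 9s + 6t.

45

(s,t)=(5,0): 5·5+3·0=25≤35, 4·5+6·0=20≤22, objective 45.
(s,t)=(4,1): 5·4+3·1=23≤35, 4·4+6·1=22≤22, objective 42.
No feasible integer point exceeds 45.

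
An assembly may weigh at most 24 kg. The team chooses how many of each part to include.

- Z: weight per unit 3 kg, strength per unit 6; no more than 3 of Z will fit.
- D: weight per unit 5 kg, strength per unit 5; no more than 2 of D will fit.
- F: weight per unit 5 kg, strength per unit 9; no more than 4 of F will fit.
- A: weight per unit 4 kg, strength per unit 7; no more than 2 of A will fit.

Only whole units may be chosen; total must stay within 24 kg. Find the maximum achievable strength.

45

Z has the best ratio (6/3); taking only Z gives at most 3×6 = 18 (stopped by the supply cap of 3).
Mixing does better — 3×Z and 3×F: weight 24 ≤ 24, strength 3·6 + 3·9 = 45.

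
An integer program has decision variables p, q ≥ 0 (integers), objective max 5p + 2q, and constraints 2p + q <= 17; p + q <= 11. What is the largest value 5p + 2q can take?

(p,q)=(8,1) is feasible, giving 42.
(p,q)=(8,0) is feasible, giving 40.
(p,q)=(7,2) is feasible, giving 39.
No feasible integer point exceeds 42.

42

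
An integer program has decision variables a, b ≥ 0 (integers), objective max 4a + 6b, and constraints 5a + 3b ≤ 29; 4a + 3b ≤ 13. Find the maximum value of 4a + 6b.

(a,b)=(0,4) is feasible, giving 24.
(a,b)=(1,3) is feasible, giving 22.
No feasible integer point exceeds 24.

24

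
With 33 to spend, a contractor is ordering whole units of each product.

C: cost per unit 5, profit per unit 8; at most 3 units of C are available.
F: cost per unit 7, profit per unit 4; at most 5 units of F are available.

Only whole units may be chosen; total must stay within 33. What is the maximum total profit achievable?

32

Take 3×C and 2×F: cost 29 ≤ 33, profit 3·8 + 2·4 = 32.
C has the best ratio (8/5) and is taken to its limit of 3; remaining capacity is filled optimally with the others.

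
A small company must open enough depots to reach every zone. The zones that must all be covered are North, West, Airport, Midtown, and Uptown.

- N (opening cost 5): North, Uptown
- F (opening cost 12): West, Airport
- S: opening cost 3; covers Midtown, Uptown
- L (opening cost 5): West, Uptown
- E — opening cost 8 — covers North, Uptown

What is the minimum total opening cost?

20

The greedy cost-per-new-zone heuristic would pick S, N, L, and F for 25, but a cheaper cover exists.
Choose N, F, and S: together they cover North, West, Airport, Midtown, Uptown — every zone.
Total opening cost: 5 + 12 + 3 = 20.
No cover costs less than 20.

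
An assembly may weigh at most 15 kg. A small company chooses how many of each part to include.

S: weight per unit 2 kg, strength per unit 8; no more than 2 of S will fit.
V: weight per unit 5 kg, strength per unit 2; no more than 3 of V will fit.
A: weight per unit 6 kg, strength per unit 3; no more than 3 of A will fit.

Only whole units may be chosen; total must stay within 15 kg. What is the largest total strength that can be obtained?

Take 2×S, 1×V, and 1×A: weight 15 ≤ 15, strength 2·8 + 1·2 + 1·3 = 21.
S has the best ratio (8/2) and is taken to its limit of 2; remaining capacity is filled optimally with the others.

21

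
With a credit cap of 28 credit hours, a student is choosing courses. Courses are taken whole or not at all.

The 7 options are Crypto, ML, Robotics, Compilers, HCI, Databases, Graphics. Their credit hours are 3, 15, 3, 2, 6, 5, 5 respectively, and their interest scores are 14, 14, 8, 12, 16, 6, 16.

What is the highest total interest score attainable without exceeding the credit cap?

72

Treat it as a binary knapsack problem.
Crypto + Compilers + HCI + Databases + Graphics: credit hours 3 + 2 + 6 + 5 + 5 = 21 ≤ 28, interest score 14 + 12 + 16 + 6 + 16 = 64.
Crypto + Robotics + Compilers + HCI + Databases + Graphics: credit hours 3 + 3 + 2 + 6 + 5 + 5 = 24 ≤ 28, interest score 14 + 8 + 12 + 16 + 6 + 16 = 72.
Crypto + Robotics + Compilers + HCI + Graphics: credit hours 3 + 3 + 2 + 6 + 5 = 19 ≤ 28, interest score 14 + 8 + 12 + 16 + 16 = 66.
Best is Crypto, Robotics, Compilers, HCI, Databases, and Graphics with total interest score 72.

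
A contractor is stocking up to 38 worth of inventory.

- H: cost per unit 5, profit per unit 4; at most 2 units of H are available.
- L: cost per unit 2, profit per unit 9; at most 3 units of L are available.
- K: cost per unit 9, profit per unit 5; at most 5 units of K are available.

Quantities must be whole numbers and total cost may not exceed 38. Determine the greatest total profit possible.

46

1×H, 3×L, and 3×K: cost 38 ≤ 38, profit 1·4 + 3·9 + 3·5 = 46.
2×H, 3×L, and 2×K: cost 34 ≤ 38, profit 2·4 + 3·9 + 2·5 = 45.
Best is 46.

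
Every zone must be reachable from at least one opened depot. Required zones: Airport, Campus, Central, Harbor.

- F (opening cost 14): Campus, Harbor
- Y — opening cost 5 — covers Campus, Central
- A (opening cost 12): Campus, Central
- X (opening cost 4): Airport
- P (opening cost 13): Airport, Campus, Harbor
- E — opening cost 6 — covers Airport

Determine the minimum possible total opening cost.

The greedy cost-per-new-zone heuristic would pick Y, X, and P for 22, but a cheaper cover exists.
Choose Y and P: together they cover Airport, Campus, Central, Harbor — every zone.
Total opening cost: 5 + 13 = 18.
No cover costs less than 18.

18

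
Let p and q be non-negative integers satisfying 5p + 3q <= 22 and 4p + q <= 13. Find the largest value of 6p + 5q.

35

(p,q)=(0,7): 5·0+3·7=21≤22, 4·0+1·7=7≤13, objective 35.
(p,q)=(0,6): 5·0+3·6=18≤22, 4·0+1·6=6≤13, objective 30.
The best lattice point is (0,7), giving 35.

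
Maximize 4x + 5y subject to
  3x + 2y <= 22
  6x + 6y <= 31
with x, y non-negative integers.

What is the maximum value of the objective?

25

(x,y)=(0,5): 3·0+2·5=10≤22, 6·0+6·5=30≤31, objective 25.
(x,y)=(1,4): 3·1+2·4=11≤22, 6·1+6·4=30≤31, objective 24.
(x,y)=(0,4): 3·0+2·4=8≤22, 6·0+6·4=24≤31, objective 20.
The best lattice point is (0,5), giving 25.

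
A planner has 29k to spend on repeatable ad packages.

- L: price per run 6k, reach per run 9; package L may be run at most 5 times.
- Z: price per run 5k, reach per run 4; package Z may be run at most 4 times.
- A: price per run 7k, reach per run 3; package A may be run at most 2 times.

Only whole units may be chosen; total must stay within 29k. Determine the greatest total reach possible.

40

L has the best ratio (9/6); taking only L gives at most 4×9 = 36 (stopped by the price limit).
Mixing does better — 4×L and 1×Z: price 29 ≤ 29, reach 4·9 + 1·4 = 40.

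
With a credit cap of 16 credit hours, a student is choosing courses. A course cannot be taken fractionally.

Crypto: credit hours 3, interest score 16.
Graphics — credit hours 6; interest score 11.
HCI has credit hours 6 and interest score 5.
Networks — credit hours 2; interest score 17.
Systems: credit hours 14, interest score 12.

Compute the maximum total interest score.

44

This is an integer program with binary decision variables.
Allowing fractional choices, the relaxed optimum would be about 48.3, but courses are indivisible.
Crypto + Graphics + Networks: credit hours 3 + 6 + 2 = 11 ≤ 16, interest score 16 + 11 + 17 = 44.
Crypto + HCI + Networks: credit hours 3 + 6 + 2 = 11 ≤ 16, interest score 16 + 5 + 17 = 38.
Best is Crypto, Graphics, and Networks with total interest score 44.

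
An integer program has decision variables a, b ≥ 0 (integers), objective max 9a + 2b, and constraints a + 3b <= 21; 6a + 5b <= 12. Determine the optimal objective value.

18

(a,b)=(2,0): 1·2+3·0=2≤21, 6·2+5·0=12≤12, objective 18.
(a,b)=(1,1): 1·1+3·1=4≤21, 6·1+5·1=11≤12, objective 11.
(a,b)=(1,0): 1·1+3·0=1≤21, 6·1+5·0=6≤12, objective 9.
The best lattice point is (2,0), giving 18.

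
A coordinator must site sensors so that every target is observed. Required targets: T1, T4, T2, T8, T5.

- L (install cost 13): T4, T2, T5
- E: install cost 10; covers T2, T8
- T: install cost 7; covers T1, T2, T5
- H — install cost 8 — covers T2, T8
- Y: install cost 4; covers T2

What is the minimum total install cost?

This is an integer covering problem.
Choose L, T, and H: together they cover T1, T4, T2, T8, T5 — every target.
Total install cost: 13 + 7 + 8 = 28.
No cover costs less than 28.

28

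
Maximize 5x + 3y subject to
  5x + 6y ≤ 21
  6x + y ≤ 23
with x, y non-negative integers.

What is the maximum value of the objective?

18

(x,y)=(3,1): 5·3+6·1=21≤21, 6·3+1·1=19≤23, objective 18.
(x,y)=(3,0): 5·3+6·0=15≤21, 6·3+1·0=18≤23, objective 15.
(x,y)=(2,1): 5·2+6·1=16≤21, 6·2+1·1=13≤23, objective 13.
No feasible integer point exceeds 18.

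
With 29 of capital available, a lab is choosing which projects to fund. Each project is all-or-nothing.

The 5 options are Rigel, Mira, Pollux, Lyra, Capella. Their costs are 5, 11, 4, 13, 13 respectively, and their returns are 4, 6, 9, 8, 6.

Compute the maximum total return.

This is a 0-1 knapsack instance.
Allowing fractional choices, the relaxed optimum would be about 24.8, but projects are indivisible.
Rigel + Pollux + Lyra: cost 5 + 4 + 13 = 22 ≤ 29, return 4 + 9 + 8 = 21.
Mira + Pollux + Lyra: cost 11 + 4 + 13 = 28 ≤ 29, return 6 + 9 + 8 = 23.
Best is Mira, Pollux, and Lyra with total return 23.

23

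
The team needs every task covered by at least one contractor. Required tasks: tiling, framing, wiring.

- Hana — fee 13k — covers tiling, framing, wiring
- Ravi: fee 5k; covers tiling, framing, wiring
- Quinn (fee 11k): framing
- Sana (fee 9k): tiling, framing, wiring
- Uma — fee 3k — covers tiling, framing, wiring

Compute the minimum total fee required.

3

Uma alone covers tiling, framing, wiring — every task.
Total fee: 3.
No cover costs less than 3.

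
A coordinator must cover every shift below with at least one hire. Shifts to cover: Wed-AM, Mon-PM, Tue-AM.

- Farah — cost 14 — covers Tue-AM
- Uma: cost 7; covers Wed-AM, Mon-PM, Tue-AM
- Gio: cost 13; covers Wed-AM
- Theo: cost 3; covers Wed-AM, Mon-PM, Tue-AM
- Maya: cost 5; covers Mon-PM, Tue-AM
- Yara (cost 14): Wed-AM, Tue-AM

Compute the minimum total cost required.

Theo alone covers Wed-AM, Mon-PM, Tue-AM — every shift.
Total cost: 3.
No cover costs less than 3.

3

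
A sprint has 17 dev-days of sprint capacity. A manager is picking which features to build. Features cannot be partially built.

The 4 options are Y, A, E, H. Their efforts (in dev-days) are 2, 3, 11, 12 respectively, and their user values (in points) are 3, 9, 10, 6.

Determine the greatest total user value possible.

This is a 0-1 knapsack instance.
Allowing fractional choices, the relaxed optimum would be about 22.5, but features are indivisible.
Y + A + E: effort 2 + 3 + 11 = 16 ≤ 17, user value 3 + 9 + 10 = 22.
A + E: effort 3 + 11 = 14 ≤ 17, user value 9 + 10 = 19.
Y + A + H: effort 2 + 3 + 12 = 17 ≤ 17, user value 3 + 9 + 6 = 18.
Best is Y, A, and E with total user value 22.

22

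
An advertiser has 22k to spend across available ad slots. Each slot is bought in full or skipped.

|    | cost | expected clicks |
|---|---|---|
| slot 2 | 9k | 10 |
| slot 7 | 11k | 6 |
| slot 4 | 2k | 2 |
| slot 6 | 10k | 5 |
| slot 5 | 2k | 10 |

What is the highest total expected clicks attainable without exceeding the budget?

26

Treat it as a binary knapsack problem.
slot 2 + slot 7 + slot 5: cost 9 + 11 + 2 = 22 ≤ 22, expected clicks 10 + 6 + 10 = 26.
slot 2 + slot 6 + slot 5: cost 9 + 10 + 2 = 21 ≤ 22, expected clicks 10 + 5 + 10 = 25.
Best is slot 2, slot 7, and slot 5 with total expected clicks 26.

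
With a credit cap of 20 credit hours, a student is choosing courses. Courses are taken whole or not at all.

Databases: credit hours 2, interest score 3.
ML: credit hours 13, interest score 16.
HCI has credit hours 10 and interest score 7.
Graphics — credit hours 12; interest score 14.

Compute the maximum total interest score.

Databases + ML: credit hours 2 + 13 = 15 ≤ 20, interest score 3 + 16 = 19.
ML: credit hours 13 ≤ 20, interest score 16.
Databases + Graphics: credit hours 2 + 12 = 14 ≤ 20, interest score 3 + 14 = 17.
Best is Databases and ML with total interest score 19.

19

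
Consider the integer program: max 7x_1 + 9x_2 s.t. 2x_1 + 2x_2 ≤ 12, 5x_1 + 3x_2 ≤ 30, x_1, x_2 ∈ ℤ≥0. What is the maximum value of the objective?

(x_1,x_2)=(0,6) is feasible, giving 54.
(x_1,x_2)=(1,5) is feasible, giving 52.
Maximum is 54 at (x_1,x_2)=(0,6).

54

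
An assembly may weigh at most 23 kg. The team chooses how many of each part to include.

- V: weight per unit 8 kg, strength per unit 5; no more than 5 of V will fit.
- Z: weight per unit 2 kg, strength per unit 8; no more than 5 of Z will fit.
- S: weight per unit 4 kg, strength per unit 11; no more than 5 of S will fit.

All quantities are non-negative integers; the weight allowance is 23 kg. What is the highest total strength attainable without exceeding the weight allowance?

5×Z and 3×S: weight 22 ≤ 23, strength 5·8 + 3·11 = 73.
3×Z and 4×S: weight 22 ≤ 23, strength 3·8 + 4·11 = 68.
Best is 73.

73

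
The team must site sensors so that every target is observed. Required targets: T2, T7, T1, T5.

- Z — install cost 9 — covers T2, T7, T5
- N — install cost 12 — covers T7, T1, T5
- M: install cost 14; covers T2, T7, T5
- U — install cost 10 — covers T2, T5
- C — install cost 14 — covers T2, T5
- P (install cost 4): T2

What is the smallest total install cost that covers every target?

Choose N and P: together they cover T2, T7, T1, T5 — every target.
Total install cost: 12 + 4 = 16.

16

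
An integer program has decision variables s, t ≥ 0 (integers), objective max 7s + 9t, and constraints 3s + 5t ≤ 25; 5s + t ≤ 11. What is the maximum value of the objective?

The continuous relaxation peaks at (1.36, 4.18) with value 47.18; rounding to a feasible lattice point costs some objective.
(s,t)=(0,5): 3·0+5·5=25≤25, 5·0+1·5=5≤11, objective 45.
(s,t)=(1,4): 3·1+5·4=23≤25, 5·1+1·4=9≤11, objective 43.
(s,t)=(0,4): 3·0+5·4=20≤25, 5·0+1·4=4≤11, objective 36.
(s,t)=(1,3): 3·1+5·3=18≤25, 5·1+1·3=8≤11, objective 34.
The best lattice point is (0,5), giving 45.

45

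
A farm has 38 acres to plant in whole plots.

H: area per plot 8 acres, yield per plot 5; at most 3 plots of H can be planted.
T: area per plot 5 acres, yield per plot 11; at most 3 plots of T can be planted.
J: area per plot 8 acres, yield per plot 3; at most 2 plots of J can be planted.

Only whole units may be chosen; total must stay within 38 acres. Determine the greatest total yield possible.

Take 2×H and 3×T: area 31 ≤ 38, yield 2·5 + 3·11 = 43.
T has the best ratio (11/5) and is taken to its limit of 3; remaining capacity is filled optimally with the others.

43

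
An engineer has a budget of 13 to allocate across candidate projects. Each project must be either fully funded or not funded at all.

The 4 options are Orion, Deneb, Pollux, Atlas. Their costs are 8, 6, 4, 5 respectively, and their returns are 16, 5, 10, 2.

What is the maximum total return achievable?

Orion: cost 8 ≤ 13, return 16.
Orion + Atlas: cost 8 + 5 = 13 ≤ 13, return 16 + 2 = 18.
Orion + Pollux: cost 8 + 4 = 12 ≤ 13, return 16 + 10 = 26.
Best is Orion and Pollux with total return 26.

26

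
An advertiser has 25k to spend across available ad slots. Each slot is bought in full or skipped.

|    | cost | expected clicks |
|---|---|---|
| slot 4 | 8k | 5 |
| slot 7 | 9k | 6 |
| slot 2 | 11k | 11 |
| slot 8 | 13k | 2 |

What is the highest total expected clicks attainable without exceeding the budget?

17

slot 7 + slot 2: cost 9 + 11 = 20 ≤ 25, expected clicks 6 + 11 = 17.
slot 2 + slot 8: cost 11 + 13 = 24 ≤ 25, expected clicks 11 + 2 = 13.
slot 4 + slot 2: cost 8 + 11 = 19 ≤ 25, expected clicks 5 + 11 = 16.
Best is slot 7 and slot 2 with total expected clicks 17.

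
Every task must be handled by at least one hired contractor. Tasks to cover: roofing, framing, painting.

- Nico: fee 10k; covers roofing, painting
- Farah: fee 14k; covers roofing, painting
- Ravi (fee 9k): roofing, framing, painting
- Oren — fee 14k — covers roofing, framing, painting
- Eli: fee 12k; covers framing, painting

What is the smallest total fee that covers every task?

9

Ravi alone covers roofing, framing, painting — every task.
Total fee: 9.
No cover costs less than 9.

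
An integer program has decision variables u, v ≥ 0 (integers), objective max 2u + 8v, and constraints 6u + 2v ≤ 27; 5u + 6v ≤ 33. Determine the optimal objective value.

Relaxing integrality, the LP optimum is 44.00 at (u,v) = (0, 5.5), which is not an integer point.
(u,v)=(0,5): 6·0+2·5=10≤27, 5·0+6·5=30≤33, objective 40.
(u,v)=(1,4): 6·1+2·4=14≤27, 5·1+6·4=29≤33, objective 34.
(u,v)=(0,4): 6·0+2·4=8≤27, 5·0+6·4=24≤33, objective 32.
Maximum is 40 at (u,v)=(0,5).

40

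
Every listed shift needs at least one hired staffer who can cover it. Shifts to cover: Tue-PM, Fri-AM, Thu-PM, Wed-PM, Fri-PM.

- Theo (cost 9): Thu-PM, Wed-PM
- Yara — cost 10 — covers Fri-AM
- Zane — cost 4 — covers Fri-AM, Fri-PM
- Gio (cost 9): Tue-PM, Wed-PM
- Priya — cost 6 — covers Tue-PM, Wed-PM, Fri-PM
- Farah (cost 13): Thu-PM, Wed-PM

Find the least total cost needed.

19

This is a weighted set-cover instance.
Choose Theo, Zane, and Priya: together they cover Tue-PM, Fri-AM, Thu-PM, Wed-PM, Fri-PM — every shift.
Total cost: 9 + 4 + 6 = 19.
No cover costs less than 19.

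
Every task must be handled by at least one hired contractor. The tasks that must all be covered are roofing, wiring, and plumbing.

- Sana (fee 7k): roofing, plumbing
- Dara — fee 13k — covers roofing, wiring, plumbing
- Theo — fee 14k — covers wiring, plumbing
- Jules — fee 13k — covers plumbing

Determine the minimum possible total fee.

The greedy cost-per-new-task heuristic would pick Sana and Dara for 20, but a cheaper cover exists.
Dara alone covers roofing, wiring, plumbing — every task.
Total fee: 13.
No cover costs less than 13.

13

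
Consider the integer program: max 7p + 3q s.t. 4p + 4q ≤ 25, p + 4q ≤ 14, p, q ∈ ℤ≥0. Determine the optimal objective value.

42

(p,q)=(6,0): 4·6+4·0=24≤25, 1·6+4·0=6≤14, objective 42.
(p,q)=(5,1): 4·5+4·1=24≤25, 1·5+4·1=9≤14, objective 38.
(p,q)=(5,0): 4·5+4·0=20≤25, 1·5+4·0=5≤14, objective 35.
No feasible integer point exceeds 42.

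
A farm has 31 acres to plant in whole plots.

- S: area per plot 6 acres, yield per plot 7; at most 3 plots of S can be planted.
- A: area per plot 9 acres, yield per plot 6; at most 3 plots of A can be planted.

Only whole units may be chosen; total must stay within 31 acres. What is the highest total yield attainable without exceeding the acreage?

27

3×S and 1×A: area 27 ≤ 31, yield 3·7 + 1·6 = 27.
2×S and 2×A: area 30 ≤ 31, yield 2·7 + 2·6 = 26.
Best is 27.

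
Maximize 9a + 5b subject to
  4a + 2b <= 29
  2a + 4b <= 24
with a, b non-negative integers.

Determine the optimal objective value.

64

The continuous relaxation peaks at (5.67, 3.17) with value 66.83; rounding to a feasible lattice point costs some objective.
(a,b)=(6,2): 4·6+2·2=28≤29, 2·6+4·2=20≤24, objective 64.
(a,b)=(5,3): 4·5+2·3=26≤29, 2·5+4·3=22≤24, objective 60.
Maximum is 64 at (a,b)=(6,2).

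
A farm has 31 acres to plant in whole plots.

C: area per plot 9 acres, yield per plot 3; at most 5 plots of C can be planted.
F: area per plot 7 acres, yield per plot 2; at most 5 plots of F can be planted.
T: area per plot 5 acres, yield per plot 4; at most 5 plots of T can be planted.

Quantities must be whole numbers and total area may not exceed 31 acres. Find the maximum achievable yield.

20

T has the best ratio (4/5); taking only T gives at most 5×4 = 20 (stopped by the supply cap of 5).
Optimal: 5×T: area 25 ≤ 31, yield 5·4 = 20.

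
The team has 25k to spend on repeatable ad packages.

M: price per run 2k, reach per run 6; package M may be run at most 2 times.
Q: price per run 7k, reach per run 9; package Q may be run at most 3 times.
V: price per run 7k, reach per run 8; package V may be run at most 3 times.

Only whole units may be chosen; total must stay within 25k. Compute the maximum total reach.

This is a bounded integer knapsack.
2×M, 2×Q, and 1×V: price 25 ≤ 25, reach 2·6 + 2·9 + 1·8 = 38.
2×M and 3×Q: price 25 ≤ 25, reach 2·6 + 3·9 = 39.
Best is 39.

39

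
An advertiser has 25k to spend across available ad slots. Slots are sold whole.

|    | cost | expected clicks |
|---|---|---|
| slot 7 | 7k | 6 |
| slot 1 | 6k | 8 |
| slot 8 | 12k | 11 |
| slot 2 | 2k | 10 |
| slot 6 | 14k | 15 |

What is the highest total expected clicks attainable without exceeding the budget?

33

Allowing fractional choices, the relaxed optimum would be about 35.8, but ad slots are indivisible.
slot 7 + slot 2 + slot 6: cost 7 + 2 + 14 = 23 ≤ 25, expected clicks 6 + 10 + 15 = 31.
slot 1 + slot 2 + slot 6: cost 6 + 2 + 14 = 22 ≤ 25, expected clicks 8 + 10 + 15 = 33.
slot 1 + slot 8 + slot 2: cost 6 + 12 + 2 = 20 ≤ 25, expected clicks 8 + 11 + 10 = 29.
Best is slot 1, slot 2, and slot 6 with total expected clicks 33.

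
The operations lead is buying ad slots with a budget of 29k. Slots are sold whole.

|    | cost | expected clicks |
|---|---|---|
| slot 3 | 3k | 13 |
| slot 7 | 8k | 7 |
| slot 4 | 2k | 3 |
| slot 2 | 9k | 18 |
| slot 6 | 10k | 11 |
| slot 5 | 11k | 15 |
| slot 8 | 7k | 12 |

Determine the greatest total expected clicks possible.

slot 3 + slot 7 + slot 4 + slot 2 + slot 8: cost 3 + 8 + 2 + 9 + 7 = 29 ≤ 29, expected clicks 13 + 7 + 3 + 18 + 12 = 53.
slot 3 + slot 7 + slot 2 + slot 8: cost 3 + 8 + 9 + 7 = 27 ≤ 29, expected clicks 13 + 7 + 18 + 12 = 50.
slot 3 + slot 2 + slot 6 + slot 8: cost 3 + 9 + 10 + 7 = 29 ≤ 29, expected clicks 13 + 18 + 11 + 12 = 54.
Best is slot 3, slot 2, slot 6, and slot 8 with total expected clicks 54.

54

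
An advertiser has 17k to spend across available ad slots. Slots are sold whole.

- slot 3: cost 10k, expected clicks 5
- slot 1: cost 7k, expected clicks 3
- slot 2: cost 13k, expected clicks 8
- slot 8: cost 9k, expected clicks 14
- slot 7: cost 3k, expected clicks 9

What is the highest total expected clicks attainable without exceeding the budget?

slot 1 + slot 8: cost 7 + 9 = 16 ≤ 17, expected clicks 3 + 14 = 17.
slot 8 + slot 7: cost 9 + 3 = 12 ≤ 17, expected clicks 14 + 9 = 23.
slot 2 + slot 7: cost 13 + 3 = 16 ≤ 17, expected clicks 8 + 9 = 17.
Best is slot 8 and slot 7 with total expected clicks 23.

23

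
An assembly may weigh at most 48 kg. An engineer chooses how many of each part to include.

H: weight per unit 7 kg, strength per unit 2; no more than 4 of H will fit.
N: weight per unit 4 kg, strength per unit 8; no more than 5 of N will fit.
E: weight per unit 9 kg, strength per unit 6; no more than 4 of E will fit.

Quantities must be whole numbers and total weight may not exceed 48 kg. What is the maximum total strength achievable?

58

This is a bounded integer knapsack.
N has the best ratio (8/4); taking only N gives at most 5×8 = 40 (stopped by the supply cap of 5).
Mixing does better — 5×N and 3×E: weight 47 ≤ 48, strength 5·8 + 3·6 = 58.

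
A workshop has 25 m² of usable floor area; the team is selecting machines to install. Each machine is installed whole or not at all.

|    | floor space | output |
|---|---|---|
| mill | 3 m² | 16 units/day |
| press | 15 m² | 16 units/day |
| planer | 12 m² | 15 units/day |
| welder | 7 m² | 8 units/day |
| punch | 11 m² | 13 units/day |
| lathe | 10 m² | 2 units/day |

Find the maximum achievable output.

Allowing fractional choices, the relaxed optimum would be about 42.8, but machines are indivisible.
mill + welder + punch: floor space 3 + 7 + 11 = 21 ≤ 25, output 16 + 8 + 13 = 37.
mill + press + welder: floor space 3 + 15 + 7 = 25 ≤ 25, output 16 + 16 + 8 = 40.
mill + planer + welder: floor space 3 + 12 + 7 = 22 ≤ 25, output 16 + 15 + 8 = 39.
Best is mill, press, and welder with total output 40.

40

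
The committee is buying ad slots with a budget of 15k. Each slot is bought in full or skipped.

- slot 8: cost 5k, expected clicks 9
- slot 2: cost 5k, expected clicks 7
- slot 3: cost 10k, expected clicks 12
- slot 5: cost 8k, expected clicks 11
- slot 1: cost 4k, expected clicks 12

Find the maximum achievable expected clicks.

28

slot 3 + slot 1: cost 10 + 4 = 14 ≤ 15, expected clicks 12 + 12 = 24.
slot 5 + slot 1: cost 8 + 4 = 12 ≤ 15, expected clicks 11 + 12 = 23.
slot 8 + slot 2 + slot 1: cost 5 + 5 + 4 = 14 ≤ 15, expected clicks 9 + 7 + 12 = 28.
Best is slot 8, slot 2, and slot 1 with total expected clicks 28.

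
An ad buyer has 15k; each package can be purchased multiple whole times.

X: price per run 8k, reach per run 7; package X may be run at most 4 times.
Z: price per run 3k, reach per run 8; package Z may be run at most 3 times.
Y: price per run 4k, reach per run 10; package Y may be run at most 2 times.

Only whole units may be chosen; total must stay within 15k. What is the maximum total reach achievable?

36

Z has the best ratio (8/3); taking only Z gives at most 3×8 = 24 (stopped by the supply cap of 3).
Mixing does better — 2×Z and 2×Y: price 14 ≤ 15, reach 2·8 + 2·10 = 36.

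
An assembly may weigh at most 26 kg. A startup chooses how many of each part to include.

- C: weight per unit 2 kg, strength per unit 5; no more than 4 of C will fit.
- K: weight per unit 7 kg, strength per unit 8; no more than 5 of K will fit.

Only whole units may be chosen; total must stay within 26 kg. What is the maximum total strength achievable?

Take 4×C and 2×K: weight 22 ≤ 26, strength 4·5 + 2·8 = 36.
C has the best ratio (5/2) and is taken to its limit of 4; remaining capacity is filled optimally with the others.

36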